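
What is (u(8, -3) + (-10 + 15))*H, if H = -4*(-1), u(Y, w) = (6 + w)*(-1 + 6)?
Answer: 80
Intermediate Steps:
u(Y, w) = 30 + 5*w (u(Y, w) = (6 + w)*5 = 30 + 5*w)
H = 4
(u(8, -3) + (-10 + 15))*H = ((30 + 5*(-3)) + (-10 + 15))*4 = ((30 - 15) + 5)*4 = (15 + 5)*4 = 20*4 = 80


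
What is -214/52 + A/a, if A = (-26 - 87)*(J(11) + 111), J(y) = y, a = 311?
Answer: -391713/8086 ≈ -48.443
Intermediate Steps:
A = -13786 (A = (-26 - 87)*(11 + 111) = -113*122 = -13786)
-214/52 + A/a = -214/52 - 13786/311 = -214*1/52 - 13786*1/311 = -107/26 - 13786/311 = -391713/8086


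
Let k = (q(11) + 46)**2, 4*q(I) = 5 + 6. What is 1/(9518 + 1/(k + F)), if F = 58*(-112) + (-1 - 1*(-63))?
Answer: 64919/617899026 ≈ 0.00010506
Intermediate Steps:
q(I) = 11/4 (q(I) = (5 + 6)/4 = (1/4)*11 = 11/4)
k = 38025/16 (k = (11/4 + 46)**2 = (195/4)**2 = 38025/16 ≈ 2376.6)
F = -6434 (F = -6496 + (-1 + 63) = -6496 + 62 = -6434)
1/(9518 + 1/(k + F)) = 1/(9518 + 1/(38025/16 - 6434)) = 1/(9518 + 1/(-64919/16)) = 1/(9518 - 16/64919) = 1/(617899026/64919) = 64919/617899026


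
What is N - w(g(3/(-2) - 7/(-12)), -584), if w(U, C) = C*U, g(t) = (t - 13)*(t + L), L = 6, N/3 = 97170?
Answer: 4503529/18 ≈ 2.5020e+5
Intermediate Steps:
N = 291510 (N = 3*97170 = 291510)
g(t) = (-13 + t)*(6 + t) (g(t) = (t - 13)*(t + 6) = (-13 + t)*(6 + t))
N - w(g(3/(-2) - 7/(-12)), -584) = 291510 - (-584)*(-78 + (3/(-2) - 7/(-12))² - 7*(3/(-2) - 7/(-12))) = 291510 - (-584)*(-78 + (3*(-½) - 7*(-1/12))² - 7*(3*(-½) - 7*(-1/12))) = 291510 - (-584)*(-78 + (-3/2 + 7/12)² - 7*(-3/2 + 7/12)) = 291510 - (-584)*(-78 + (-11/12)² - 7*(-11/12)) = 291510 - (-584)*(-78 + 121/144 + 77/12) = 291510 - (-584)*(-10187)/144 = 291510 - 1*743651/18 = 291510 - 743651/18 = 4503529/18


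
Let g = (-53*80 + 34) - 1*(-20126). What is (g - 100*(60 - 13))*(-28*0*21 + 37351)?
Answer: 419078220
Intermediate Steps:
g = 15920 (g = (-4240 + 34) + 20126 = -4206 + 20126 = 15920)
(g - 100*(60 - 13))*(-28*0*21 + 37351) = (15920 - 100*(60 - 13))*(-28*0*21 + 37351) = (15920 - 100*47)*(0*21 + 37351) = (15920 - 4700)*(0 + 37351) = 11220*37351 = 419078220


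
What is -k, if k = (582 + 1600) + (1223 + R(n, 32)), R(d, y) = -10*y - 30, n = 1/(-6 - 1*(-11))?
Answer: -3055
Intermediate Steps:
n = ⅕ (n = 1/(-6 + 11) = 1/5 = ⅕ ≈ 0.20000)
R(d, y) = -30 - 10*y
k = 3055 (k = (582 + 1600) + (1223 + (-30 - 10*32)) = 2182 + (1223 + (-30 - 320)) = 2182 + (1223 - 350) = 2182 + 873 = 3055)
-k = -1*3055 = -3055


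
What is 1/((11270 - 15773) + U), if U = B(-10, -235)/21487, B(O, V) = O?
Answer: -21487/96755971 ≈ -0.00022207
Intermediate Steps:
U = -10/21487 ≈ -0.00046540
1/((11270 - 15773) + U) = 1/((11270 - 15773) - 10/21487) = 1/(-4503 - 10/21487) = 1/(-96755971/21487) = -21487/96755971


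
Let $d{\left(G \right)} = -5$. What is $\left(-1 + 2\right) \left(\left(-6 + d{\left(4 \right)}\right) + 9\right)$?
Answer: $-2$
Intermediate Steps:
$\left(-1 + 2\right) \left(\left(-6 + d{\left(4 \right)}\right) + 9\right) = \left(-1 + 2\right) \left(\left(-6 - 5\right) + 9\right) = 1 \left(-11 + 9\right) = 1 \left(-2\right) = -2$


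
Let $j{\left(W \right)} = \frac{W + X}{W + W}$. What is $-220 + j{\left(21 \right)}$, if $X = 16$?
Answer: $- \frac{9203}{42} \approx -219.12$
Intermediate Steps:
$j{\left(W \right)} = \frac{16 + W}{2 W}$ ($j{\left(W \right)} = \frac{W + 16}{W + W} = \frac{16 + W}{2 W}$)
$-220 + j{\left(21 \right)} = -220 + \frac{16 + 21}{2 \cdot 21} = -220 + \frac{1}{2} \cdot \frac{1}{21} \cdot 37 = -220 + \frac{37}{42} = - \frac{9203}{42}$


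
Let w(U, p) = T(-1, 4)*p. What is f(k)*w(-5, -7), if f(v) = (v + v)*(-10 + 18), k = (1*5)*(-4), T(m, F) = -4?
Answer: -8960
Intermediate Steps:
k = -20 (k = 5*(-4) = -20)
w(U, p) = -4*p
f(v) = 16*v (f(v) = (2*v)*8 = 16*v)
f(k)*w(-5, -7) = (16*(-20))*(-4*(-7)) = -320*28 = -8960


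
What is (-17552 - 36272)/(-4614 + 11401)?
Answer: -53824/6787 ≈ -7.9305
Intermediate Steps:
(-17552 - 36272)/(-4614 + 11401) = -53824/6787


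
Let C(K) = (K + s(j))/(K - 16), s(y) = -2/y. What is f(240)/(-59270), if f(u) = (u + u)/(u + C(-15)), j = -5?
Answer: -7440/220917071 ≈ -3.3678e-5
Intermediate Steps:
C(K) = (⅖ + K)/(-16 + K) (C(K) = (K - 2/(-5))/(K - 16) = (K - 2*(-⅕))/(-16 + K) = (K + ⅖)/(-16 + K) = (⅖ + K)/(-16 + K))
f(u) = 2*u/(73/155 + u) (f(u) = (u + u)/(u + (⅖ - 15)/(-16 - 15)) = (2*u)/(u - 73/5/(-31)) = (2*u)/(u - 1/31*(-73/5)) = (2*u)/(u + 73/155) = (2*u)/(73/155 + u) = 2*u/(73/155 + u))
f(240)/(-59270) = (310*240/(73 + 155*240))/(-59270) = (310*240/(73 + 37200))*(-1/59270) = (310*240/37273)*(-1/59270) = (310*240*(1/37273))*(-1/59270) = (74400/37273)*(-1/59270) = -7440/220917071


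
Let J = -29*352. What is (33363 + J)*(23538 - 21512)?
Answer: 46912030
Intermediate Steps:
J = -10208
(33363 + J)*(23538 - 21512) = (33363 - 10208)*(23538 - 21512) = 23155*2026 = 46912030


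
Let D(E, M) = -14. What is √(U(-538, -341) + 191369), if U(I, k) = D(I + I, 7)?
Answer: √191355 ≈ 437.44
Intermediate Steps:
U(I, k) = -14
√(U(-538, -341) + 191369) = √(-14 + 191369) = √191355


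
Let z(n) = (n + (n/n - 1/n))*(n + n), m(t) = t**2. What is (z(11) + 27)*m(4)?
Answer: 4624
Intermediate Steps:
z(n) = 2*n*(1 + n - 1/n) (z(n) = (n + (1 - 1/n))*(2*n) = (1 + n - 1/n)*(2*n) = 2*n*(1 + n - 1/n))
(z(11) + 27)*m(4) = ((-2 + 2*11 + 2*11**2) + 27)*4**2 = ((-2 + 22 + 2*121) + 27)*16 = ((-2 + 22 + 242) + 27)*16 = (262 + 27)*16 = 289*16 = 4624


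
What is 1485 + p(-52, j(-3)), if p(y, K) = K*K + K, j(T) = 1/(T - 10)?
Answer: 250953/169 ≈ 1484.9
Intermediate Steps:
j(T) = 1/(-10 + T)
p(y, K) = K + K² (p(y, K) = K² + K = K + K²)
1485 + p(-52, j(-3)) = 1485 + (1 + 1/(-10 - 3))/(-10 - 3) = 1485 + (1 + 1/(-13))/(-13) = 1485 - (1 - 1/13)/13 = 1485 - 1/13*12/13 = 1485 - 12/169 = 250953/169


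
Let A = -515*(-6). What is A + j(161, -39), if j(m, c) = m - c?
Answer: 3290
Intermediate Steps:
A = 3090
A + j(161, -39) = 3090 + (161 - 1*(-39)) = 3090 + (161 + 39) = 3090 + 200 = 3290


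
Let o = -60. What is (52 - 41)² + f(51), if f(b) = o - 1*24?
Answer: 37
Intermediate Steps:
f(b) = -84 (f(b) = -60 - 1*24 = -60 - 24 = -84)
(52 - 41)² + f(51) = (52 - 41)² - 84 = 11² - 84 = 121 - 84 = 37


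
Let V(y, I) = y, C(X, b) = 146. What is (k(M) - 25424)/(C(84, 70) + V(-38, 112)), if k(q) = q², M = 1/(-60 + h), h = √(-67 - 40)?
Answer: (-88806031*I - 3050880*√107)/(108*(120*√107 + 3493*I)) ≈ -235.41 + 8.6427e-7*I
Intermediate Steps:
h = I*√107 (h = √(-107) = I*√107 ≈ 10.344*I)
M = 1/(-60 + I*√107) ≈ -0.016186 - 0.0027904*I
(k(M) - 25424)/(C(84, 70) + V(-38, 112)) = ((-60/3707 - I*√107/3707)² - 25424)/(146 - 38) = (-25424 + (-60/3707 - I*√107/3707)²)/108 = (-25424 + (-60/3707 - I*√107/3707)²)*(1/108) = -6356/27 + (-60/3707 - I*√107/3707)²/108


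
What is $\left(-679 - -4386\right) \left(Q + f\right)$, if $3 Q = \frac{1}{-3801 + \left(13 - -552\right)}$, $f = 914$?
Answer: $\frac{32892622477}{9708} \approx 3.3882 \cdot 10^{6}$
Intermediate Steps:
$Q = - \frac{1}{9708}$ ($Q = \frac{1}{3 \left(-3801 + \left(13 - -552\right)\right)} = \frac{1}{3 \left(-3801 + \left(13 + 552\right)\right)} = \frac{1}{3 \left(-3801 + 565\right)} = \frac{1}{3 \left(-3236\right)} = \frac{1}{3} \left(- \frac{1}{3236}\right) = - \frac{1}{9708} \approx -0.00010301$)
$\left(-679 - -4386\right) \left(Q + f\right) = \left(-679 - -4386\right) \left(- \frac{1}{9708} + 914\right) = \left(-679 + 4386\right) \frac{8873111}{9708} = 3707 \cdot \frac{8873111}{9708} = \frac{32892622477}{9708}$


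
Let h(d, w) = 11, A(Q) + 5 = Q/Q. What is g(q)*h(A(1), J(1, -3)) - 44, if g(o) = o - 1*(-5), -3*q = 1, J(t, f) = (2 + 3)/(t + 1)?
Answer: 22/3 ≈ 7.3333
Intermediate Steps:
J(t, f) = 5/(1 + t)
A(Q) = -4 (A(Q) = -5 + Q/Q = -5 + 1 = -4)
q = -⅓ (q = -⅓*1 = -⅓ ≈ -0.33333)
g(o) = 5 + o (g(o) = o + 5 = 5 + o)
g(q)*h(A(1), J(1, -3)) - 44 = (5 - ⅓)*11 - 44 = (14/3)*11 - 44 = 154/3 - 44 = 22/3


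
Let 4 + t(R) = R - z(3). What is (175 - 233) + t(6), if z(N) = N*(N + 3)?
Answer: -74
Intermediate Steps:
z(N) = N*(3 + N)
t(R) = -22 + R (t(R) = -4 + (R - 3*(3 + 3)) = -4 + (R - 3*6) = -4 + (R - 1*18) = -4 + (R - 18) = -4 + (-18 + R) = -22 + R)
(175 - 233) + t(6) = (175 - 233) + (-22 + 6) = -58 - 16 = -74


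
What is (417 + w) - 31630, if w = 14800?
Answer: -16413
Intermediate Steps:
(417 + w) - 31630 = (417 + 14800) - 31630 = 15217 - 31630 = -16413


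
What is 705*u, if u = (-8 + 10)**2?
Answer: 2820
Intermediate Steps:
u = 4 (u = 2**2 = 4)
705*u = 705*4 = 2820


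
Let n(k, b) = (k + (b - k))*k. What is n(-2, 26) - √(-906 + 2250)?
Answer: -52 - 8*√21 ≈ -88.661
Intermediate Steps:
n(k, b) = b*k
n(-2, 26) - √(-906 + 2250) = 26*(-2) - √(-906 + 2250) = -52 - √1344 = -52 - 8*√21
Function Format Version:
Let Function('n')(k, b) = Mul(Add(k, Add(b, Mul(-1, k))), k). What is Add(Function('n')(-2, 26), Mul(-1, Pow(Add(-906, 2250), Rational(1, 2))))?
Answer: Add(-52, Mul(-8, Pow(21, Rational(1, 2)))) ≈ -88.661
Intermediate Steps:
Function('n')(k, b) = Mul(b, k)
Add(Function('n')(-2, 26), Mul(-1, Pow(Add(-906, 2250), Rational(1, 2)))) = Add(Mul(26, -2), Mul(-1, Pow(Add(-906, 2250), Rational(1, 2)))) = Add(-52, Mul(-1, Pow(1344, Rational(1, 2)))) = Add(-52, Mul(-1, Mul(8, Pow(21, Rational(1, 2))))) = Add(-52, Mul(-8, Pow(21, Rational(1, 2))))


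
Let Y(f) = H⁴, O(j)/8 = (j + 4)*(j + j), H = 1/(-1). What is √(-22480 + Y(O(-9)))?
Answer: I*√22479 ≈ 149.93*I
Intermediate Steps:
H = -1
O(j) = 16*j*(4 + j) (O(j) = 8*((j + 4)*(j + j)) = 8*((4 + j)*(2*j)) = 8*(2*j*(4 + j)) = 16*j*(4 + j))
Y(f) = 1 (Y(f) = (-1)⁴ = 1)
√(-22480 + Y(O(-9))) = √(-22480 + 1) = √(-22479) = I*√22479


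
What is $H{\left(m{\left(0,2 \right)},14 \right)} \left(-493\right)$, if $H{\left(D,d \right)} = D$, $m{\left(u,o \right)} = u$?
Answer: $0$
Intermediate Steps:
$H{\left(m{\left(0,2 \right)},14 \right)} \left(-493\right) = 0 \left(-493\right) = 0$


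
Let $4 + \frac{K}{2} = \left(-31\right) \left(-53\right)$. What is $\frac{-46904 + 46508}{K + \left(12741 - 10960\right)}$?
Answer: $- \frac{396}{5059} \approx -0.078276$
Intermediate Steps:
$K = 3278$ ($K = -8 + 2 \left(\left(-31\right) \left(-53\right)\right) = -8 + 2 \cdot 1643 = -8 + 3286 = 3278$)
$\frac{-46904 + 46508}{K + \left(12741 - 10960\right)} = \frac{-46904 + 46508}{3278 + \left(12741 - 10960\right)} = - \frac{396}{3278 + \left(12741 - 10960\right)} = - \frac{396}{3278 + 1781} = - \frac{396}{5059}$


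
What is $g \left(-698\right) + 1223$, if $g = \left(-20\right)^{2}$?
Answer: $-277977$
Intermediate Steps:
$g = 400$
$g \left(-698\right) + 1223 = 400 \left(-698\right) + 1223 = -279200 + 1223 = -277977$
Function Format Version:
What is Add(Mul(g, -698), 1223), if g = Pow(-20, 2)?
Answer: -277977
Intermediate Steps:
g = 400
Add(Mul(g, -698), 1223) = Add(Mul(400, -698), 1223) = Add(-279200, 1223) = -277977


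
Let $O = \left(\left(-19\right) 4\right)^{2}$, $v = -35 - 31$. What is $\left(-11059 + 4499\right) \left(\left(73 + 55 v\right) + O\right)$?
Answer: $-14556640$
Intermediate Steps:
$v = -66$ ($v = -35 - 31 = -66$)
$O = 5776$ ($O = \left(-76\right)^{2} = 5776$)
$\left(-11059 + 4499\right) \left(\left(73 + 55 v\right) + O\right) = \left(-11059 + 4499\right) \left(\left(73 + 55 \left(-66\right)\right) + 5776\right) = - 6560 \left(\left(73 - 3630\right) + 5776\right) = - 6560 \left(-3557 + 5776\right) = \left(-6560\right) 2219 = -14556640$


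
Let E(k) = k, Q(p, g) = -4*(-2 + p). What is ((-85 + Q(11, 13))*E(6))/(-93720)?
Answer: 11/1420 ≈ 0.0077465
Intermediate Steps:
Q(p, g) = 8 - 4*p
((-85 + Q(11, 13))*E(6))/(-93720) = ((-85 + (8 - 4*11))*6)/(-93720) = ((-85 + (8 - 44))*6)*(-1/93720) = ((-85 - 36)*6)*(-1/93720) = -121*6*(-1/93720) = -726*(-1/93720) = 11/1420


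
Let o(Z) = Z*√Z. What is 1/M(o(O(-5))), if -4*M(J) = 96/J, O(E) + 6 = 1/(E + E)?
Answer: 61*I*√610/2400 ≈ 0.62775*I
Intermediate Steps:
O(E) = -6 + 1/(2*E) (O(E) = -6 + 1/(E + E) = -6 + 1/(2*E))
o(Z) = Z^(3/2)
M(J) = -24/J
1/M(o(O(-5))) = 1/(-24/(-6 + (½)/(-5))^(3/2)) = 1/(-24/(-6 + (½)*(-⅕))^(3/2)) = 1/(-24/(-6 - ⅒)^(3/2)) = 1/(-24*10*I*√610/3721) = 1/(-240*I*√610/3721) = 61*I*√610/2400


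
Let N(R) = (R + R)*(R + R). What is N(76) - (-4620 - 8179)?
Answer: 35903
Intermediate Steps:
N(R) = 4*R² (N(R) = (2*R)*(2*R) = 4*R²)
N(76) - (-4620 - 8179) = 4*76² - (-4620 - 8179) = 4*5776 - 1*(-12799) = 23104 + 12799 = 35903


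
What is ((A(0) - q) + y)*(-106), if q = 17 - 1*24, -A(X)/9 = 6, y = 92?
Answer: -4770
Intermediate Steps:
A(X) = -54 (A(X) = -9*6 = -54)
q = -7 (q = 17 - 24 = -7)
((A(0) - q) + y)*(-106) = ((-54 - 1*(-7)) + 92)*(-106) = ((-54 + 7) + 92)*(-106) = (-47 + 92)*(-106) = 45*(-106) = -4770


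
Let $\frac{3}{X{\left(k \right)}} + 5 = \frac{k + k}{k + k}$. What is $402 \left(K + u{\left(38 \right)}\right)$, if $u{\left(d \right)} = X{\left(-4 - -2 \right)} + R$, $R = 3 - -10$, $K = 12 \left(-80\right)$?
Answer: $- \frac{761991}{2} \approx -3.81 \cdot 10^{5}$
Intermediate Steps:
$K = -960$
$X{\left(k \right)} = - \frac{3}{4}$ ($X{\left(k \right)} = \frac{3}{-5 + \frac{k + k}{k + k}} = \frac{3}{-5 + \frac{2 k}{2 k}} = \frac{3}{-5 + 2 k \frac{1}{2 k}} = \frac{3}{-5 + 1} = \frac{3}{-4} = 3 \left(- \frac{1}{4}\right) = - \frac{3}{4}$)
$R = 13$ ($R = 3 + 10 = 13$)
$u{\left(d \right)} = \frac{49}{4}$ ($u{\left(d \right)} = - \frac{3}{4} + 13 = \frac{49}{4}$)
$402 \left(K + u{\left(38 \right)}\right) = 402 \left(-960 + \frac{49}{4}\right) = 402 \left(- \frac{3791}{4}\right) = - \frac{761991}{2}$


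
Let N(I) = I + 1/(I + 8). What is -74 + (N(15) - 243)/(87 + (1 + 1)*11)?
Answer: -190761/2507 ≈ -76.091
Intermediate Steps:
N(I) = I + 1/(8 + I)
-74 + (N(15) - 243)/(87 + (1 + 1)*11) = -74 + ((1 + 15² + 8*15)/(8 + 15) - 243)/(87 + (1 + 1)*11) = -74 + ((1 + 225 + 120)/23 - 243)/(87 + 2*11) = -74 + ((1/23)*346 - 243)/(87 + 22) = -74 + (346/23 - 243)/109 = -74 - 5243/23*1/109 = -74 - 5243/2507 = -190761/2507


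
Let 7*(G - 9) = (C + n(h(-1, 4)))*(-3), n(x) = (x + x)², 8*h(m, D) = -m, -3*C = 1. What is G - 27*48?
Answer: -144131/112 ≈ -1286.9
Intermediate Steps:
C = -⅓ (C = -⅓*1 = -⅓ ≈ -0.33333)
h(m, D) = -m/8 (h(m, D) = (-m)/8 = -m/8)
n(x) = 4*x² (n(x) = (2*x)² = 4*x²)
G = 1021/112 (G = 9 + ((-⅓ + 4*(-⅛*(-1))²)*(-3))/7 = 9 + ((-⅓ + 4*(⅛)²)*(-3))/7 = 9 + ((-⅓ + 4*(1/64))*(-3))/7 = 9 + ((-⅓ + 1/16)*(-3))/7 = 9 + (-13/48*(-3))/7 = 9 + (⅐)*(13/16) = 9 + 13/112 = 1021/112 ≈ 9.1161)
G - 27*48 = 1021/112 - 27*48 = 1021/112 - 1296 = -144131/112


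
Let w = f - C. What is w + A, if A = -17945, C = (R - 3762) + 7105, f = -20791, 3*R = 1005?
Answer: -42414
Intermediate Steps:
R = 335 (R = (1/3)*1005 = 335)
C = 3678 (C = (335 - 3762) + 7105 = -3427 + 7105 = 3678)
w = -24469 (w = -20791 - 1*3678 = -20791 - 3678 = -24469)
w + A = -24469 - 17945 = -42414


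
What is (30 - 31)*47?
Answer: -47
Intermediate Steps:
(30 - 31)*47 = -1*47 = -47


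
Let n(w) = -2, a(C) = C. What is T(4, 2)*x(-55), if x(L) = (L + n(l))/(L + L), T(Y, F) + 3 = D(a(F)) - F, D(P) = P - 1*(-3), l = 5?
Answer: 0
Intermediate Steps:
D(P) = 3 + P (D(P) = P + 3 = 3 + P)
T(Y, F) = 0 (T(Y, F) = -3 + ((3 + F) - F) = -3 + 3 = 0)
x(L) = (-2 + L)/(2*L) (x(L) = (L - 2)/(L + L) = (-2 + L)/((2*L)) = (-2 + L)*(1/(2*L)) = (-2 + L)/(2*L))
T(4, 2)*x(-55) = 0*((1/2)*(-2 - 55)/(-55)) = 0*((1/2)*(-1/55)*(-57)) = 0*(57/110) = 0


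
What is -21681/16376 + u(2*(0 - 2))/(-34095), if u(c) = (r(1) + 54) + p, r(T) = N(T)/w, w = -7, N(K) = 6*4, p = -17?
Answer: -1035668845/781675608 ≈ -1.3249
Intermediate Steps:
N(K) = 24
r(T) = -24/7 (r(T) = 24/(-7) = 24*(-1/7) = -24/7)
u(c) = 235/7 (u(c) = (-24/7 + 54) - 17 = 354/7 - 17 = 235/7)
-21681/16376 + u(2*(0 - 2))/(-34095) = -21681/16376 + (235/7)/(-34095) = -21681*1/16376 + (235/7)*(-1/34095) = -21681/16376 - 47/47733 = -1035668845/781675608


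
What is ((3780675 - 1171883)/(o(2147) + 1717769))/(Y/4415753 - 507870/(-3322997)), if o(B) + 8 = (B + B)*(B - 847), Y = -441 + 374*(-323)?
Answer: 38280198037206146872/13430018211329017279 ≈ 2.8503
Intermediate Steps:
Y = -121243 (Y = -441 - 120802 = -121243)
o(B) = -8 + 2*B*(-847 + B) (o(B) = -8 + (B + B)*(B - 847) = -8 + (2*B)*(-847 + B) = -8 + 2*B*(-847 + B))
((3780675 - 1171883)/(o(2147) + 1717769))/(Y/4415753 - 507870/(-3322997)) = ((3780675 - 1171883)/((-8 - 1694*2147 + 2*2147²) + 1717769))/(-121243/4415753 - 507870/(-3322997)) = (2608792/((-8 - 3637018 + 2*4609609) + 1717769))/(-121243*1/4415753 - 507870*(-1/3322997)) = (2608792/((-8 - 3637018 + 9219218) + 1717769))/(-121243/4415753 + 507870/3322997) = (2608792/(5582192 + 1717769))/(1839738350839/14673533971741) = (2608792/7299961)*(14673533971741/1839738350839) = 38280198037206146872/13430018211329017279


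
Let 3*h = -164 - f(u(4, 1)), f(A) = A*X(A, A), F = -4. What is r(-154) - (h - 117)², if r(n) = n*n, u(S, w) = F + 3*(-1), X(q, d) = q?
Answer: -11628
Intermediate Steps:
u(S, w) = -7 (u(S, w) = -4 + 3*(-1) = -4 - 3 = -7)
r(n) = n²
f(A) = A² (f(A) = A*A = A²)
h = -71 (h = (-164 - 1*(-7)²)/3 = (-164 - 1*49)/3 = (-164 - 49)/3 = (⅓)*(-213) = -71)
r(-154) - (h - 117)² = (-154)² - (-71 - 117)² = 23716 - 1*(-188)² = 23716 - 1*35344 = 23716 - 35344 = -11628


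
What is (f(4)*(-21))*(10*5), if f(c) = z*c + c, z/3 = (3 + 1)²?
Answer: -205800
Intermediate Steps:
z = 48 (z = 3*(3 + 1)² = 3*4² = 3*16 = 48)
f(c) = 49*c (f(c) = 48*c + c = 49*c)
(f(4)*(-21))*(10*5) = ((49*4)*(-21))*(10*5) = (196*(-21))*50 = -4116*50 = -205800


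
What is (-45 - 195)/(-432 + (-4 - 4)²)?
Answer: 15/23 ≈ 0.65217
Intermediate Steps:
(-45 - 195)/(-432 + (-4 - 4)²) = -240/(-432 + (-8)²) = -240/(-432 + 64) = -240/(-368) = -240*(-1/368) = 15/23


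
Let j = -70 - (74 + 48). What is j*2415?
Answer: -463680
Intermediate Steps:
j = -192 (j = -70 - 1*122 = -70 - 122 = -192)
j*2415 = -192*2415 = -463680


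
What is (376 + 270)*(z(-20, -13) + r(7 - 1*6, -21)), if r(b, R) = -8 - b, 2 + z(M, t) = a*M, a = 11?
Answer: -149226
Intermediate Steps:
z(M, t) = -2 + 11*M
(376 + 270)*(z(-20, -13) + r(7 - 1*6, -21)) = (376 + 270)*((-2 + 11*(-20)) + (-8 - (7 - 1*6))) = 646*((-2 - 220) + (-8 - (7 - 6))) = 646*(-222 + (-8 - 1*1)) = 646*(-222 + (-8 - 1)) = 646*(-222 - 9) = 646*(-231) = -149226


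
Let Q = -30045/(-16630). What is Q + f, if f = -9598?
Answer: -31916939/3326 ≈ -9596.2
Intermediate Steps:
Q = 6009/3326 (Q = -30045*(-1/16630) = 6009/3326 ≈ 1.8067)
Q + f = 6009/3326 - 9598 = -31916939/3326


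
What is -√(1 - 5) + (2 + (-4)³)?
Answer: -62 - 2*I ≈ -62.0 - 2.0*I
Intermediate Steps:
-√(1 - 5) + (2 + (-4)³) = -√(-4) + (2 - 64) = -2*I - 62 = -62 - 2*I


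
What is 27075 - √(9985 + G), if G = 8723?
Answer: 27075 - 2*√4677 ≈ 26938.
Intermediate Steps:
27075 - √(9985 + G) = 27075 - √(9985 + 8723) = 27075 - √18708 = 27075 - 2*√4677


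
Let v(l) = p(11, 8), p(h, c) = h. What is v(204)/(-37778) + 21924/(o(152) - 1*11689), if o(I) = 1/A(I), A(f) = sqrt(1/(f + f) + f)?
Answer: -447435151531157107/238517500534856530 - 87696*sqrt(877971)/6313661404385 ≈ -1.8759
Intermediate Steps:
v(l) = 11
A(f) = sqrt(f + 1/(2*f)) (A(f) = sqrt(1/(2*f) + f) = sqrt(f + 1/(2*f)))
o(I) = 2/sqrt(2/I + 4*I) (o(I) = 1/(sqrt(2/I + 4*I)/2) = 2/sqrt(2/I + 4*I))
v(204)/(-37778) + 21924/(o(152) - 1*11689) = 11/(-37778) + 21924/(sqrt(2)/sqrt(1/152 + 2*152) - 1*11689) = 11*(-1/37778) + 21924/(sqrt(2)/sqrt(1/152 + 304) - 11689) = -11/37778 + 21924/(sqrt(2)/sqrt(46209/152) - 11689) = -11/37778 + 21924/(sqrt(2)*(2*sqrt(1755942)/46209) - 11689) = -11/37778 + 21924/(4*sqrt(877971)/46209 - 11689) = -11/37778 + 21924/(-11689 + 4*sqrt(877971)/46209)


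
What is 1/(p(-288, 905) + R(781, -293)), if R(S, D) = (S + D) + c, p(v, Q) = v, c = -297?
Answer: -1/97 ≈ -0.010309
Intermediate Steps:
R(S, D) = -297 + D + S (R(S, D) = (S + D) - 297 = (D + S) - 297 = -297 + D + S)
1/(p(-288, 905) + R(781, -293)) = 1/(-288 + (-297 - 293 + 781)) = 1/(-288 + 191) = 1/(-97) = -1/97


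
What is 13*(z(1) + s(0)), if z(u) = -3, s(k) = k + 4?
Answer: 13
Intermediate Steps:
s(k) = 4 + k
13*(z(1) + s(0)) = 13*(-3 + (4 + 0)) = 13*(-3 + 4) = 13*1 = 13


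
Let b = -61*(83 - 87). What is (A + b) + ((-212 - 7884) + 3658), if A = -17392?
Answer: -21586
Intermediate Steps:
b = 244 (b = -61*(-4) = 244)
(A + b) + ((-212 - 7884) + 3658) = (-17392 + 244) + ((-212 - 7884) + 3658) = -17148 + (-8096 + 3658) = -17148 - 4438 = -21586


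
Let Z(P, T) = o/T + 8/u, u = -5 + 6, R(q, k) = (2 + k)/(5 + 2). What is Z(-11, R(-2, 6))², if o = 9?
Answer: 16129/64 ≈ 252.02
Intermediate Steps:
R(q, k) = 2/7 + k/7 (R(q, k) = (2 + k)/7 = (2 + k)*(⅐) = 2/7 + k/7)
u = 1
Z(P, T) = 8 + 9/T (Z(P, T) = 9/T + 8/1 = 9/T + 8*1 = 9/T + 8 = 8 + 9/T)
Z(-11, R(-2, 6))² = (8 + 9/(2/7 + (⅐)*6))² = (8 + 9/(2/7 + 6/7))² = (8 + 9/(8/7))² = (8 + 9*(7/8))² = (8 + 63/8)² = (127/8)² = 16129/64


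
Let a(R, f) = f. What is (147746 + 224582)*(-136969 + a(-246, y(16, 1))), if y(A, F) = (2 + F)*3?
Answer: -50994042880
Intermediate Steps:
y(A, F) = 6 + 3*F
(147746 + 224582)*(-136969 + a(-246, y(16, 1))) = (147746 + 224582)*(-136969 + (6 + 3*1)) = 372328*(-136969 + (6 + 3)) = 372328*(-136969 + 9) = 372328*(-136960) = -50994042880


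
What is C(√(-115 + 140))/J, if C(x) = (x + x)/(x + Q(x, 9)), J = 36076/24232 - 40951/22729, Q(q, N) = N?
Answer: -98351630/43088307 ≈ -2.2826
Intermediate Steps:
J = -43088307/137692282 (J = 36076*(1/24232) - 40951*1/22729 = 9019/6058 - 40951/22729 = -43088307/137692282 ≈ -0.31293)
C(x) = 2*x/(9 + x) (C(x) = (x + x)/(x + 9) = (2*x)/(9 + x) = 2*x/(9 + x))
C(√(-115 + 140))/J = (2*√(-115 + 140)/(9 + √(-115 + 140)))/(-43088307/137692282) = (2*√25/(9 + √25))*(-137692282/43088307) = (2*5/(9 + 5))*(-137692282/43088307) = (2*5/14)*(-137692282/43088307) = (2*5*(1/14))*(-137692282/43088307) = (5/7)*(-137692282/43088307) = -98351630/43088307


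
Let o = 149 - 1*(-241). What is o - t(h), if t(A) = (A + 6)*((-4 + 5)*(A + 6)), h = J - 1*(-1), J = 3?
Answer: 290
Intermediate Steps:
o = 390 (o = 149 + 241 = 390)
h = 4 (h = 3 - 1*(-1) = 3 + 1 = 4)
t(A) = (6 + A)**2 (t(A) = (6 + A)*(1*(6 + A)) = (6 + A)*(6 + A) = (6 + A)**2)
o - t(h) = 390 - (6 + 4)**2 = 390 - 1*10**2 = 390 - 1*100 = 390 - 100 = 290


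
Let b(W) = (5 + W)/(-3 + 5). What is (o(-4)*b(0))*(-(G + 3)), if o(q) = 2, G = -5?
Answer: 10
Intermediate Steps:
b(W) = 5/2 + W/2 (b(W) = (5 + W)/2 = (5 + W)*(½) = 5/2 + W/2)
(o(-4)*b(0))*(-(G + 3)) = (2*(5/2 + (½)*0))*(-(-5 + 3)) = (2*(5/2 + 0))*(-1*(-2)) = (2*(5/2))*2 = 5*2 = 10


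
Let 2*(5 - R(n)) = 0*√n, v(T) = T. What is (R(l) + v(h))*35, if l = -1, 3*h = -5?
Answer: 350/3 ≈ 116.67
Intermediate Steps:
h = -5/3 (h = (⅓)*(-5) = -5/3 ≈ -1.6667)
R(n) = 5 (R(n) = 5 - 0*√n = 5 - ½*0 = 5 + 0 = 5)
(R(l) + v(h))*35 = (5 - 5/3)*35 = (10/3)*35 = 350/3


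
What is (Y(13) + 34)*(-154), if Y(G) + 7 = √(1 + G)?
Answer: -4158 - 154*√14 ≈ -4734.2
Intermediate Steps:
Y(G) = -7 + √(1 + G)
(Y(13) + 34)*(-154) = ((-7 + √(1 + 13)) + 34)*(-154) = ((-7 + √14) + 34)*(-154) = (27 + √14)*(-154) = -4158 - 154*√14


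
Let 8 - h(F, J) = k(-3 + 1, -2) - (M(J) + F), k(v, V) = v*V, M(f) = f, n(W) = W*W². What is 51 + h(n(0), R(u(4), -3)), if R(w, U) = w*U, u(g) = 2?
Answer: 49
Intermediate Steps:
n(W) = W³
k(v, V) = V*v
R(w, U) = U*w
h(F, J) = 4 + F + J (h(F, J) = 8 - (-2*(-3 + 1) - (J + F)) = 8 - (-2*(-2) - (F + J)) = 8 - (4 + (-F - J)) = 8 - (4 - F - J) = 8 + (-4 + F + J) = 4 + F + J)
51 + h(n(0), R(u(4), -3)) = 51 + (4 + 0³ - 3*2) = 51 + (4 + 0 - 6) = 51 - 2 = 49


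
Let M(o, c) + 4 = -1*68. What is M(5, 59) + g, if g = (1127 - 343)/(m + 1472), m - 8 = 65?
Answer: -110456/1545 ≈ -71.493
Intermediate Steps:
m = 73 (m = 8 + 65 = 73)
M(o, c) = -72 (M(o, c) = -4 - 1*68 = -4 - 68 = -72)
g = 784/1545 (g = (1127 - 343)/(73 + 1472) = 784/1545 ≈ 0.50744)
M(5, 59) + g = -72 + 784/1545 = -110456/1545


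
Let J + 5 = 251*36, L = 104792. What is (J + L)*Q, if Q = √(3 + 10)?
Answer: 113823*√13 ≈ 4.1039e+5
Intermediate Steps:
J = 9031 (J = -5 + 251*36 = -5 + 9036 = 9031)
Q = √13 ≈ 3.6056
(J + L)*Q = (9031 + 104792)*√13 = 113823*√13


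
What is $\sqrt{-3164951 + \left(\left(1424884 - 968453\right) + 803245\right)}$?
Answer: $5 i \sqrt{76211} \approx 1380.3 i$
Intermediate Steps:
$\sqrt{-3164951 + \left(\left(1424884 - 968453\right) + 803245\right)} = \sqrt{-3164951 + \left(456431 + 803245\right)} = \sqrt{-3164951 + 1259676} = \sqrt{-1905275} = 5 i \sqrt{76211}$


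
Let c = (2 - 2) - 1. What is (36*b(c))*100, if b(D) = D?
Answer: -3600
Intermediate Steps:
c = -1 (c = 0 - 1 = -1)
(36*b(c))*100 = (36*(-1))*100 = -36*100 = -3600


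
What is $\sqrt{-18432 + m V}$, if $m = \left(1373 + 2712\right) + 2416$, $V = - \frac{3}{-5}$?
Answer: $\frac{9 i \sqrt{4485}}{5} \approx 120.55 i$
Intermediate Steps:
$V = \frac{3}{5}$ ($V = \left(-3\right) \left(- \frac{1}{5}\right) = \frac{3}{5} \approx 0.6$)
$m = 6501$ ($m = 4085 + 2416 = 6501$)
$\sqrt{-18432 + m V} = \sqrt{-18432 + 6501 \cdot \frac{3}{5}} = \sqrt{-18432 + \frac{19503}{5}} = \sqrt{- \frac{72657}{5}} = \frac{9 i \sqrt{4485}}{5}$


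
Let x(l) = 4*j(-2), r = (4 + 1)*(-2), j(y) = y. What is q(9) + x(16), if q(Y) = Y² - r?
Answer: 83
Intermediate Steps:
r = -10 (r = 5*(-2) = -10)
q(Y) = 10 + Y² (q(Y) = Y² - 1*(-10) = Y² + 10 = 10 + Y²)
x(l) = -8 (x(l) = 4*(-2) = -8)
q(9) + x(16) = (10 + 9²) - 8 = (10 + 81) - 8 = 91 - 8 = 83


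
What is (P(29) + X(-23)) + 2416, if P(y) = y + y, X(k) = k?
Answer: 2451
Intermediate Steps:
P(y) = 2*y
(P(29) + X(-23)) + 2416 = (2*29 - 23) + 2416 = (58 - 23) + 2416 = 35 + 2416 = 2451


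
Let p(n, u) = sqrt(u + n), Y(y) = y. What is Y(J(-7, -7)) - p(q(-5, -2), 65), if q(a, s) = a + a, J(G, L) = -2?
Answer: -2 - sqrt(55) ≈ -9.4162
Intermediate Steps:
q(a, s) = 2*a
p(n, u) = sqrt(n + u)
Y(J(-7, -7)) - p(q(-5, -2), 65) = -2 - sqrt(2*(-5) + 65) = -2 - sqrt(-10 + 65) = -2 - sqrt(55)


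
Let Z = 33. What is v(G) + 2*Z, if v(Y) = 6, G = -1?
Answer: 72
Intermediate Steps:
v(G) + 2*Z = 6 + 2*33 = 6 + 66 = 72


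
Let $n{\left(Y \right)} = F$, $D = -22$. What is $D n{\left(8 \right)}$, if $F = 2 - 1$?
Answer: $-22$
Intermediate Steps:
$F = 1$
$n{\left(Y \right)} = 1$
$D n{\left(8 \right)} = \left(-22\right) 1 = -22$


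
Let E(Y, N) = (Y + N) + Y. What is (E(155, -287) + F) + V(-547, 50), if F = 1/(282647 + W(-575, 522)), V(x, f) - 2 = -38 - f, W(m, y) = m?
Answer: -17770535/282072 ≈ -63.000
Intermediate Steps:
V(x, f) = -36 - f (V(x, f) = 2 + (-38 - f) = -36 - f)
E(Y, N) = N + 2*Y (E(Y, N) = (N + Y) + Y = N + 2*Y)
F = 1/282072 (F = 1/(282647 - 575) = 1/282072 ≈ 3.5452e-6)
(E(155, -287) + F) + V(-547, 50) = ((-287 + 2*155) + 1/282072) + (-36 - 1*50) = ((-287 + 310) + 1/282072) + (-36 - 50) = (23 + 1/282072) - 86 = 6487657/282072 - 86 = -17770535/282072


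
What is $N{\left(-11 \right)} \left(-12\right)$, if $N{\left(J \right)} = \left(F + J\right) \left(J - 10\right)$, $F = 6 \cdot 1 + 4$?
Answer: $-252$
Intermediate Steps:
$F = 10$ ($F = 6 + 4 = 10$)
$N{\left(J \right)} = \left(-10 + J\right) \left(10 + J\right)$ ($N{\left(J \right)} = \left(10 + J\right) \left(J - 10\right) = \left(10 + J\right) \left(-10 + J\right) = \left(-10 + J\right) \left(10 + J\right)$)
$N{\left(-11 \right)} \left(-12\right) = \left(-100 + \left(-11\right)^{2}\right) \left(-12\right) = \left(-100 + 121\right) \left(-12\right) = 21 \left(-12\right) = -252$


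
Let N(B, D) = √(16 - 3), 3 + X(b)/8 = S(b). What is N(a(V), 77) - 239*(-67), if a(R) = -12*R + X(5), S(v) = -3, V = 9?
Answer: 16013 + √13 ≈ 16017.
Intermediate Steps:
X(b) = -48 (X(b) = -24 + 8*(-3) = -24 - 24 = -48)
a(R) = -48 - 12*R (a(R) = -12*R - 48 = -48 - 12*R)
N(B, D) = √13
N(a(V), 77) - 239*(-67) = √13 - 239*(-67) = √13 + 16013 = 16013 + √13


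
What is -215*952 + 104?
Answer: -204576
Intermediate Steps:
-215*952 + 104 = -204680 + 104 = -204576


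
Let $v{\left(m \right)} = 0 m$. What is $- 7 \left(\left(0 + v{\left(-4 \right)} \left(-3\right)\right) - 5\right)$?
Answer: $35$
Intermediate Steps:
$v{\left(m \right)} = 0$
$- 7 \left(\left(0 + v{\left(-4 \right)} \left(-3\right)\right) - 5\right) = - 7 \left(\left(0 + 0 \left(-3\right)\right) - 5\right) = - 7 \left(\left(0 + 0\right) - 5\right) = - 7 \left(0 - 5\right) = \left(-7\right) \left(-5\right) = 35$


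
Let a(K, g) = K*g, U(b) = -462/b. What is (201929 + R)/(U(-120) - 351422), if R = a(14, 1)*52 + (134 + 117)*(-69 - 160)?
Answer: -2903560/7028363 ≈ -0.41312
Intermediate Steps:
R = -56751 (R = (14*1)*52 + (134 + 117)*(-69 - 160) = 14*52 + 251*(-229) = 728 - 57479 = -56751)
(201929 + R)/(U(-120) - 351422) = (201929 - 56751)/(-462/(-120) - 351422) = 145178/(-462*(-1/120) - 351422) = 145178/(77/20 - 351422) = 145178/(-7028363/20) = 145178*(-20/7028363) = -2903560/7028363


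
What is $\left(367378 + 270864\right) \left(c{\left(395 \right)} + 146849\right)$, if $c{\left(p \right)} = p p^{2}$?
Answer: $39428499879208$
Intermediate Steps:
$c{\left(p \right)} = p^{3}$
$\left(367378 + 270864\right) \left(c{\left(395 \right)} + 146849\right) = \left(367378 + 270864\right) \left(395^{3} + 146849\right) = 638242 \left(61629875 + 146849\right) = 638242 \cdot 61776724 = 39428499879208$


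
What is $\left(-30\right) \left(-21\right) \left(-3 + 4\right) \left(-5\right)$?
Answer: $-3150$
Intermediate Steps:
$\left(-30\right) \left(-21\right) \left(-3 + 4\right) \left(-5\right) = 630 \cdot 1 \left(-5\right) = 630 \left(-5\right) = -3150$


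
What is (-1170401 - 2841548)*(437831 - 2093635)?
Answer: 6643001201996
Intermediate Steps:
(-1170401 - 2841548)*(437831 - 2093635) = -4011949*(-1655804) = 6643001201996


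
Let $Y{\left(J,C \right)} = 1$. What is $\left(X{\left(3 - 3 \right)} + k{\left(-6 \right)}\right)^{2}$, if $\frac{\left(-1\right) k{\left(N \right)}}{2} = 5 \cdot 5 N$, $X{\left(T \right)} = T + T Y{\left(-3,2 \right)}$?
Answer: $90000$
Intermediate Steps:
$X{\left(T \right)} = 2 T$ ($X{\left(T \right)} = T + T 1 = T + T = 2 T$)
$k{\left(N \right)} = - 50 N$ ($k{\left(N \right)} = - 2 \cdot 5 \cdot 5 N = - 2 \cdot 25 N = - 50 N$)
$\left(X{\left(3 - 3 \right)} + k{\left(-6 \right)}\right)^{2} = \left(2 \left(3 - 3\right) - -300\right)^{2} = \left(2 \cdot 0 + 300\right)^{2} = \left(0 + 300\right)^{2} = 300^{2} = 90000$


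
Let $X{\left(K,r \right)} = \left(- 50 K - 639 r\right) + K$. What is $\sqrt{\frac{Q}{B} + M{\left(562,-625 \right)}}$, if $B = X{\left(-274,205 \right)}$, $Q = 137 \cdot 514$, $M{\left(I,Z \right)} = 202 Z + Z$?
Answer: $\frac{i \sqrt{1753734129900717}}{117569} \approx 356.2 i$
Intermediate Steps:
$X{\left(K,r \right)} = - 639 r - 49 K$ ($X{\left(K,r \right)} = \left(- 639 r - 50 K\right) + K = - 639 r - 49 K$)
$M{\left(I,Z \right)} = 203 Z$
$Q = 70418$
$B = -117569$ ($B = \left(-639\right) 205 - -13426 = -130995 + 13426 = -117569$)
$\sqrt{\frac{Q}{B} + M{\left(562,-625 \right)}} = \sqrt{\frac{70418}{-117569} + 203 \left(-625\right)} = \sqrt{70418 \left(- \frac{1}{117569}\right) - 126875} = \sqrt{- \frac{70418}{117569} - 126875} = \sqrt{- \frac{14916637293}{117569}} = \frac{i \sqrt{1753734129900717}}{117569}$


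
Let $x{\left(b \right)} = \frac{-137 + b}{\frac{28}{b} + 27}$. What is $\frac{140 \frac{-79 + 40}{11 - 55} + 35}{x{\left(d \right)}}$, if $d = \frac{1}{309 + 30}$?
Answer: $- \frac{2823573375}{255431} \approx -11054.0$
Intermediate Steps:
$d = \frac{1}{339} \approx 0.0029499$
$x{\left(b \right)} = \frac{-137 + b}{27 + \frac{28}{b}}$
$\frac{140 \frac{-79 + 40}{11 - 55} + 35}{x{\left(d \right)}} = \frac{140 \frac{-79 + 40}{11 - 55} + 35}{\frac{1}{339} \frac{1}{28 + 27 \cdot \frac{1}{339}} \left(-137 + \frac{1}{339}\right)} = \frac{140 \left(- \frac{39}{-44}\right) + 35}{\frac{1}{339} \frac{1}{28 + \frac{9}{113}} \left(- \frac{46442}{339}\right)} = \frac{140 \left(\left(-39\right) \left(- \frac{1}{44}\right)\right) + 35}{\frac{1}{339} \frac{1}{\frac{3173}{113}} \left(- \frac{46442}{339}\right)} = \frac{140 \cdot \frac{39}{44} + 35}{\frac{1}{339} \cdot \frac{113}{3173} \left(- \frac{46442}{339}\right)} = \frac{\frac{1365}{11} + 35}{- \frac{46442}{3226941}} = \frac{1750}{11} \left(- \frac{3226941}{46442}\right) = - \frac{2823573375}{255431}$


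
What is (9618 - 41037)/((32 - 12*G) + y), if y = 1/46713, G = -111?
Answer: -1467675747/63716533 ≈ -23.034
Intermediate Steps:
y = 1/46713 ≈ 2.1407e-5
(9618 - 41037)/((32 - 12*G) + y) = (9618 - 41037)/((32 - 12*(-111)) + 1/46713) = -31419/((32 + 1332) + 1/46713) = -31419/(1364 + 1/46713) = -31419/63716533/46713 = -31419*46713/63716533 = -1467675747/63716533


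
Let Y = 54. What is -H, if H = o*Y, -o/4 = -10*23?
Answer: -49680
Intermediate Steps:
o = 920 (o = -(-40)*23 = -4*(-230) = 920)
H = 49680 (H = 920*54 = 49680)
-H = -1*49680 = -49680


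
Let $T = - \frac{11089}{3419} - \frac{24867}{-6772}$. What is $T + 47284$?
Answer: $\frac{84215269729}{1781036} \approx 47284.0$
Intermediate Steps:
$T = \frac{763505}{1781036}$ ($T = \left(-11089\right) \frac{1}{3419} - - \frac{24867}{6772} = - \frac{853}{263} + \frac{24867}{6772} = \frac{763505}{1781036} \approx 0.42869$)
$T + 47284 = \frac{763505}{1781036} + 47284 = \frac{84215269729}{1781036}$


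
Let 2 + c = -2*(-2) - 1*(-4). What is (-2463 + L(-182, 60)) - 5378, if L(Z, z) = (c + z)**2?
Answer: -3485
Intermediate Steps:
c = 6 (c = -2 + (-2*(-2) - 1*(-4)) = -2 + (4 + 4) = -2 + 8 = 6)
L(Z, z) = (6 + z)**2
(-2463 + L(-182, 60)) - 5378 = (-2463 + (6 + 60)**2) - 5378 = (-2463 + 66**2) - 5378 = (-2463 + 4356) - 5378 = 1893 - 5378 = -3485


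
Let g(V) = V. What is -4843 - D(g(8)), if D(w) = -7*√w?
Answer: -4843 + 14*√2 ≈ -4823.2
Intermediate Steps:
-4843 - D(g(8)) = -4843 - (-7)*√8 = -4843 - (-7)*2*√2 = -4843 - (-14)*√2 = -4843 + 14*√2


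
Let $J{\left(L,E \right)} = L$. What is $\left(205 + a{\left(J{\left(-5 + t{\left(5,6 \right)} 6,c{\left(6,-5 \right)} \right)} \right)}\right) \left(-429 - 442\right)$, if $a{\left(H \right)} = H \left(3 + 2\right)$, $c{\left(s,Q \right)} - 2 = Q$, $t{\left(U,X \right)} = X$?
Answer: $-313560$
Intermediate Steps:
$c{\left(s,Q \right)} = 2 + Q$
$a{\left(H \right)} = 5 H$ ($a{\left(H \right)} = H 5 = 5 H$)
$\left(205 + a{\left(J{\left(-5 + t{\left(5,6 \right)} 6,c{\left(6,-5 \right)} \right)} \right)}\right) \left(-429 - 442\right) = \left(205 + 5 \left(-5 + 6 \cdot 6\right)\right) \left(-429 - 442\right) = \left(205 + 5 \left(-5 + 36\right)\right) \left(-871\right) = \left(205 + 5 \cdot 31\right) \left(-871\right) = \left(205 + 155\right) \left(-871\right) = 360 \left(-871\right) = -313560$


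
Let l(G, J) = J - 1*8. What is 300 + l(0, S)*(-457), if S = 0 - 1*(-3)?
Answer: 2585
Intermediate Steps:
S = 3 (S = 0 + 3 = 3)
l(G, J) = -8 + J (l(G, J) = J - 8 = -8 + J)
300 + l(0, S)*(-457) = 300 + (-8 + 3)*(-457) = 300 - 5*(-457) = 300 + 2285 = 2585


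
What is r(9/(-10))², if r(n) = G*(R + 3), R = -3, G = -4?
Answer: 0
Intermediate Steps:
r(n) = 0 (r(n) = -4*(-3 + 3) = -4*0 = 0)
r(9/(-10))² = 0² = 0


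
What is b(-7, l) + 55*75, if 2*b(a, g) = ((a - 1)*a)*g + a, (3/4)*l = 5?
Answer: 25849/6 ≈ 4308.2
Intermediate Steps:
l = 20/3 (l = (4/3)*5 = 20/3 ≈ 6.6667)
b(a, g) = a/2 + a*g*(-1 + a)/2 (b(a, g) = (((a - 1)*a)*g + a)/2 = (((-1 + a)*a)*g + a)/2 = ((a*(-1 + a))*g + a)/2 = (a*g*(-1 + a) + a)/2 = (a + a*g*(-1 + a))/2 = a/2 + a*g*(-1 + a)/2)
b(-7, l) + 55*75 = (1/2)*(-7)*(1 - 1*20/3 - 7*20/3) + 55*75 = (1/2)*(-7)*(1 - 20/3 - 140/3) + 4125 = (1/2)*(-7)*(-157/3) + 4125 = 1099/6 + 4125 = 25849/6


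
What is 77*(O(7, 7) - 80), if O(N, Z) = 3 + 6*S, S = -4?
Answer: -7777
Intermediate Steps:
O(N, Z) = -21 (O(N, Z) = 3 + 6*(-4) = 3 - 24 = -21)
77*(O(7, 7) - 80) = 77*(-21 - 80) = 77*(-101) = -7777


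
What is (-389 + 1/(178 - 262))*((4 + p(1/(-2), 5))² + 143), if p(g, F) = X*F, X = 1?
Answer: -261416/3 ≈ -87139.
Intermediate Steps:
p(g, F) = F (p(g, F) = 1*F = F)
(-389 + 1/(178 - 262))*((4 + p(1/(-2), 5))² + 143) = (-389 + 1/(178 - 262))*((4 + 5)² + 143) = (-389 + 1/(-84))*(9² + 143) = (-389 - 1/84)*(81 + 143) = -32677/84*224 = -261416/3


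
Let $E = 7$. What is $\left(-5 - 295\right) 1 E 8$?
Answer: $-16800$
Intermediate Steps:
$\left(-5 - 295\right) 1 E 8 = \left(-5 - 295\right) 1 \cdot 7 \cdot 8 = - 300 \cdot 7 \cdot 8 = \left(-300\right) 56 = -16800$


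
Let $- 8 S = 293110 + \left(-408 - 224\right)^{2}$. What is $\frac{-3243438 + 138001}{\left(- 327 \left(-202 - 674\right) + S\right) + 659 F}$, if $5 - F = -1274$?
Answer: $- \frac{12421748}{4170985} \approx -2.9781$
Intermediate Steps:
$F = 1279$ ($F = 5 - -1274 = 5 + 1274 = 1279$)
$S = - \frac{346267}{4}$ ($S = - \frac{293110 + \left(-408 - 224\right)^{2}}{8} = - \frac{293110 + \left(-632\right)^{2}}{8} = - \frac{293110 + 399424}{8} = \left(- \frac{1}{8}\right) 692534 = - \frac{346267}{4} \approx -86567.0$)
$\frac{-3243438 + 138001}{\left(- 327 \left(-202 - 674\right) + S\right) + 659 F} = \frac{-3243438 + 138001}{\left(- 327 \left(-202 - 674\right) - \frac{346267}{4}\right) + 659 \cdot 1279} = - \frac{3105437}{\left(\left(-327\right) \left(-876\right) - \frac{346267}{4}\right) + 842861} = - \frac{3105437}{\left(286452 - \frac{346267}{4}\right) + 842861} = - \frac{3105437}{\frac{799541}{4} + 842861} = - \frac{3105437}{\frac{4170985}{4}} = \left(-3105437\right) \frac{4}{4170985} = - \frac{12421748}{4170985}$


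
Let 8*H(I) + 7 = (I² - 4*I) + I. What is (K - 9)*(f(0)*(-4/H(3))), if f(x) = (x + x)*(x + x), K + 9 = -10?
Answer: 0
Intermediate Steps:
K = -19 (K = -9 - 10 = -19)
H(I) = -7/8 - 3*I/8 + I²/8 (H(I) = -7/8 + ((I² - 4*I) + I)/8 = -7/8 + (I² - 3*I)/8 = -7/8 + (-3*I/8 + I²/8) = -7/8 - 3*I/8 + I²/8)
f(x) = 4*x² (f(x) = (2*x)*(2*x) = 4*x²)
(K - 9)*(f(0)*(-4/H(3))) = (-19 - 9)*((4*0²)*(-4/(-7/8 - 3/8*3 + (⅛)*3²))) = -28*4*0*(-4/(-7/8 - 9/8 + (⅛)*9)) = -0*(-4/(-7/8 - 9/8 + 9/8)) = -0*(-4/(-7/8)) = -0*(-4*(-8/7)) = -0*32/7 = -28*0 = 0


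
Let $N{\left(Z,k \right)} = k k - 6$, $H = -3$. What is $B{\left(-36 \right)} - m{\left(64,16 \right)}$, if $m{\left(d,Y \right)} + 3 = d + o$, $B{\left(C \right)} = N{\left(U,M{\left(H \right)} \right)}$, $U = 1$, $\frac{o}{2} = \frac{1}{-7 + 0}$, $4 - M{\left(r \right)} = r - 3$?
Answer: $\frac{233}{7} \approx 33.286$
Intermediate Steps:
$M{\left(r \right)} = 7 - r$ ($M{\left(r \right)} = 4 - \left(r - 3\right) = 4 - \left(-3 + r\right) = 7 - r$)
$o = - \frac{2}{7}$ ($o = \frac{2}{-7 + 0} = \frac{2}{-7} = 2 \left(- \frac{1}{7}\right) = - \frac{2}{7} \approx -0.28571$)
$N{\left(Z,k \right)} = -6 + k^{2}$ ($N{\left(Z,k \right)} = k^{2} - 6 = -6 + k^{2}$)
$B{\left(C \right)} = 94$ ($B{\left(C \right)} = -6 + \left(7 - -3\right)^{2} = -6 + \left(7 + 3\right)^{2} = -6 + 10^{2} = -6 + 100 = 94$)
$m{\left(d,Y \right)} = - \frac{23}{7} + d$ ($m{\left(d,Y \right)} = -3 + \left(d - \frac{2}{7}\right) = -3 + \left(- \frac{2}{7} + d\right) = - \frac{23}{7} + d$)
$B{\left(-36 \right)} - m{\left(64,16 \right)} = 94 - \left(- \frac{23}{7} + 64\right) = 94 - \frac{425}{7} = \frac{233}{7}$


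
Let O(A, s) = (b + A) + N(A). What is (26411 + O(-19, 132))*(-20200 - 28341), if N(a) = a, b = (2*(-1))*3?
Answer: -1279880547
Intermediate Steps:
b = -6 (b = -2*3 = -6)
O(A, s) = -6 + 2*A (O(A, s) = (-6 + A) + A = -6 + 2*A)
(26411 + O(-19, 132))*(-20200 - 28341) = (26411 + (-6 + 2*(-19)))*(-20200 - 28341) = (26411 + (-6 - 38))*(-48541) = (26411 - 44)*(-48541) = 26367*(-48541) = -1279880547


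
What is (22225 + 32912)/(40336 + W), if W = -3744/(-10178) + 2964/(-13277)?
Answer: 3725422546461/2725378286156 ≈ 1.3669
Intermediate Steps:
W = 9770748/67566653 (W = -3744*(-1/10178) + 2964*(-1/13277) = 1872/5089 - 2964/13277 = 9770748/67566653 ≈ 0.14461)
(22225 + 32912)/(40336 + W) = (22225 + 32912)/(40336 + 9770748/67566653) = 55137/(2725378286156/67566653) = 55137*(67566653/2725378286156) = 3725422546461/2725378286156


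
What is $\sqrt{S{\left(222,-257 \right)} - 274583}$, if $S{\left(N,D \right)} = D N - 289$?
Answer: $7 i \sqrt{6774} \approx 576.13 i$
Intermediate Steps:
$S{\left(N,D \right)} = -289 + D N$
$\sqrt{S{\left(222,-257 \right)} - 274583} = \sqrt{\left(-289 - 57054\right) - 274583} = \sqrt{-57343 - 274583} = \sqrt{-331926} = 7 i \sqrt{6774}$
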